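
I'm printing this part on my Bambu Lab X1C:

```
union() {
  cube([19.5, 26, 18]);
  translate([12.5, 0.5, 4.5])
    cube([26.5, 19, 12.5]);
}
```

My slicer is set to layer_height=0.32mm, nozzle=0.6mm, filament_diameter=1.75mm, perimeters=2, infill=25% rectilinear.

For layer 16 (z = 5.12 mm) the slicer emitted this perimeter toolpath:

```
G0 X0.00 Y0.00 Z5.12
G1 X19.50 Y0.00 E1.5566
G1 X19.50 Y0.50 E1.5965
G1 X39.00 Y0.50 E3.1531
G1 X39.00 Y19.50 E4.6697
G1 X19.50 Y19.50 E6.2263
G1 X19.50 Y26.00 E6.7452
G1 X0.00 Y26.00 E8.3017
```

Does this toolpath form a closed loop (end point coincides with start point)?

Start point (G0): (0.00, 0.00). End point (last G1): the path does not return to the start — open.

no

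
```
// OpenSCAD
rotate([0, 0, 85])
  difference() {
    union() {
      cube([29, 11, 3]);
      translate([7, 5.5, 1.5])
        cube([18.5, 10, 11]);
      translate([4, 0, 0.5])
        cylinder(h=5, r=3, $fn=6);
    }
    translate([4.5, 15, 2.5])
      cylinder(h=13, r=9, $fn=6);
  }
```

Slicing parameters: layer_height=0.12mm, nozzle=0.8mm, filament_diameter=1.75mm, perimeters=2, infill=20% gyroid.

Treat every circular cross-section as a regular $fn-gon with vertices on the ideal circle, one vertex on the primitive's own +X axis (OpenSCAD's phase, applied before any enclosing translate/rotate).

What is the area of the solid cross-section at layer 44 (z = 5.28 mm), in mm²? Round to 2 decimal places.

172.08 mm²

At z = 5.28 mm: the cube does not reach this height (z outside [0, 3]); the cube at (7, 5.5) (footprint 18.5×10) is included at this height (area 185.00 mm²); the r=3 cylinder at (4, 0) contributes a regular 6-gon of circumradius 3 (area = (6/2)·3.000²·sin(360°/6) = 23.38 mm²); Combining (union): the 2 present regions are separate (no shared area or edge), so areas and boundary lengths simply add and each stays a separate island — area = 208.38 mm²; the r=9 cylinder at (4.5, 15) gives a regular 6-gon of circumradius 9 (constant along its height) (area = (6/2)·9.000²·sin(360°/6) = 210.44 mm²); Subtracting the remaining from the first: starting from the result so far (208.38 mm²), the r=9 cylinder at (4.5, 15) partially overlaps it — only the 36.30 mm² overlap (of its 210.44 mm²) is removed, clipping the outline — area = 172.08 mm²; (rotated 85° about Z; rotation is an isometry so areas/perimeters/island counts are preserved). Overall, the cross-section has 2 separate islands. Net area = 172.08 mm².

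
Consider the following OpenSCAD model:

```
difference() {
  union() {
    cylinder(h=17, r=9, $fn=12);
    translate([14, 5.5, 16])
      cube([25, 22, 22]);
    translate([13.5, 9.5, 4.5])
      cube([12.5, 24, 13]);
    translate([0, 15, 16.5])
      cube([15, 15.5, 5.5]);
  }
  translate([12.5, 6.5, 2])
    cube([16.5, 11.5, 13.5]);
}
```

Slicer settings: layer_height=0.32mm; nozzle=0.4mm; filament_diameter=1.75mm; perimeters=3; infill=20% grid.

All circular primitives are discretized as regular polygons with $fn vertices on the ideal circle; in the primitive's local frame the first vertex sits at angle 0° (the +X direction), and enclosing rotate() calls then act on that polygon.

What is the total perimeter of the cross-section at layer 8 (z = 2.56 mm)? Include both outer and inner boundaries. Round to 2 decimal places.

55.90 mm

At z = 2.56 mm: the r=9 cylinder contributes a regular 12-gon of circumradius 9 (perimeter = 2·12·9.000·sin(180°/12) = 55.90 mm); the cube at (14, 5.5) does not reach this height (z outside [16, 38]); the cube at (13.5, 9.5) is not intersected at this z (z outside [4.5, 17.5]); the cube at (0, 15) does not reach this height (z outside [16.5, 22]); Taking the union: only the r=9 cylinder is present, so the union is just that shape — boundary = 55.90 mm; the cube at (12.5, 6.5) (footprint 16.5×11.5) is included at this height (perimeter 56.00 mm); After the difference (first − rest): starting from the result so far, the 16.5×11.5 cube at (12.5, 6.5) misses the remaining region (no effect) — boundary = 55.90 mm. Overall, the cross-section is a single solid region. Total boundary length (outer) = 55.90 mm.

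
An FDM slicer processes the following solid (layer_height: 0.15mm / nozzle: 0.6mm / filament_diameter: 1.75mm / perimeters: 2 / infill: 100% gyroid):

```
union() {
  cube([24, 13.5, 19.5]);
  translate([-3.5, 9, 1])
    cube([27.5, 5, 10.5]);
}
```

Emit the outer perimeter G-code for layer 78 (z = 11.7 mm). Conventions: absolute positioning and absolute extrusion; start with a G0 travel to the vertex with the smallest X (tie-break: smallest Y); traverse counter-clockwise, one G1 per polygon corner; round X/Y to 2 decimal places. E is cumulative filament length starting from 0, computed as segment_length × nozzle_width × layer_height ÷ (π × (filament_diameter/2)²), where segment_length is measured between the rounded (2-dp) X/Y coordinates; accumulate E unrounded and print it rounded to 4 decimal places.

At z = 11.7 mm: the cube (footprint 24×13.5) is included at this height; the cube at (-3.5, 9) does not reach this height (z outside [1, 11.5]); Taking the union: only the 24×13.5 cube is present, so the union is just that shape — 1 connected region. The outline is a single polygon with 4 vertices. Extrusion per mm of travel: 0.6 × 0.15 / (π × 0.875²) = 0.037418. Accumulating E over each segment gives final E = 2.8063.

G0 X0.00 Y0.00 Z11.70
G1 X24.00 Y0.00 E0.8980
G1 X24.00 Y13.50 E1.4032
G1 X0.00 Y13.50 E2.3012
G1 X0.00 Y0.00 E2.8063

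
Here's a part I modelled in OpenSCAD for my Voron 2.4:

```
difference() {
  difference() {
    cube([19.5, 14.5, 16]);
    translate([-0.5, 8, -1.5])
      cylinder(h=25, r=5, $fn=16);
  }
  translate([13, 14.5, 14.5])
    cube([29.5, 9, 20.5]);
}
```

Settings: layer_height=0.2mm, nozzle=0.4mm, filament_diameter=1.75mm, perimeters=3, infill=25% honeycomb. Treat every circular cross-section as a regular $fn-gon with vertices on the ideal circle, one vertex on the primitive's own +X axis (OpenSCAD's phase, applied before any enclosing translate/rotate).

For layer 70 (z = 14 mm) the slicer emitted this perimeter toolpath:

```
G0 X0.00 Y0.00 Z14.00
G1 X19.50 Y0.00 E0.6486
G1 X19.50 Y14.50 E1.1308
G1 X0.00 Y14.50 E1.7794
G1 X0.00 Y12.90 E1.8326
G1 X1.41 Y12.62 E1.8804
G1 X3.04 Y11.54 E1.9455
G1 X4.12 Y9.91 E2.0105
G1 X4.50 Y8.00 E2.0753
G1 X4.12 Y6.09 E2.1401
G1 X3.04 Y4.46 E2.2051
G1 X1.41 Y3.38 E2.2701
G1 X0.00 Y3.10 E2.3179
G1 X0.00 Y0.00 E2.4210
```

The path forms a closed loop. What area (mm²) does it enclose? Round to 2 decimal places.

Apply the shoelace formula to the sequence of (X, Y) vertices; enclosed area = 249.41 mm².

249.41 mm²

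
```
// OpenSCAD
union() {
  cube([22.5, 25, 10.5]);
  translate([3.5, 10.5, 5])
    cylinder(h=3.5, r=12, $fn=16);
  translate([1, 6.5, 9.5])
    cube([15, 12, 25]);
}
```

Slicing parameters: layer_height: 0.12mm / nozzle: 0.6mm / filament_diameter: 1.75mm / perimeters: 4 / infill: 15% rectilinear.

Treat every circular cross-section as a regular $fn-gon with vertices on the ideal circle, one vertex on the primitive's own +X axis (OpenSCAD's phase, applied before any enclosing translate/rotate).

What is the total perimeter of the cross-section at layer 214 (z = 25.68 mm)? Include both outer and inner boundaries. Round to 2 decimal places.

54.00 mm

At z = 25.68 mm: the cube is not intersected at this z (z outside [0, 10.5]); the cylinder at (3.5, 10.5) is not intersected at this z (z outside [5, 8.5]); the cube at (1, 6.5) (footprint 15×12) is included at this height (perimeter 54.00 mm); Taking the union: only the 15×12 cube at (1, 6.5) is present, so the union is just that shape — boundary = 54.00 mm. Overall, the cross-section is a single solid region. Total boundary length (outer) = 54.00 mm.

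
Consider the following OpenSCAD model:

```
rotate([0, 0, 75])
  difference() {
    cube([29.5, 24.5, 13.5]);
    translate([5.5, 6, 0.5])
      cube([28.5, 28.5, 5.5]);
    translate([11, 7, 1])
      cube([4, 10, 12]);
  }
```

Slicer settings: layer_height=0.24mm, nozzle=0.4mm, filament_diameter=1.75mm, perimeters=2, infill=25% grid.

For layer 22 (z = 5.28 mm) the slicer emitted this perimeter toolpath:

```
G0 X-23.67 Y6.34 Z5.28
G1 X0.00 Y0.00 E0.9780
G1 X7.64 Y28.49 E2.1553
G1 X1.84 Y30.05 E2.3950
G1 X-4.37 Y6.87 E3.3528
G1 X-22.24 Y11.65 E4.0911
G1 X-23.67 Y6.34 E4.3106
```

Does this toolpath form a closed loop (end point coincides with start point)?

Start point (G0): (-23.67, 6.34). End point (last G1): the path returns to the start — closed.

yes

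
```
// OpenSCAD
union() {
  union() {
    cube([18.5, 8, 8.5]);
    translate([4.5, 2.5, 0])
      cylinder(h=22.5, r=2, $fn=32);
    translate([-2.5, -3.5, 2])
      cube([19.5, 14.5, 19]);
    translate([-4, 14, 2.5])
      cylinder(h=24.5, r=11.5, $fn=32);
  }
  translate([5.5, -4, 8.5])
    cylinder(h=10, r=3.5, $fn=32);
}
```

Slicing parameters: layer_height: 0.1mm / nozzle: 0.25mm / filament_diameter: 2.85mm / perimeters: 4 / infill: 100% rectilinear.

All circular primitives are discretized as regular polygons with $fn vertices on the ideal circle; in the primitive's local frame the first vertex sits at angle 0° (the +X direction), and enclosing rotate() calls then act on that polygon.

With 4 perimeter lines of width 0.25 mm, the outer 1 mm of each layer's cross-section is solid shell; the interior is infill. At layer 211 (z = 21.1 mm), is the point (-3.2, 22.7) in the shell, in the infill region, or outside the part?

At z = 21.1 mm: the cube does not reach this height (z outside [0, 8.5]); the r=2 cylinder at (4.5, 2.5) contributes a regular 32-gon of circumradius 2; the cube at (-2.5, -3.5) does not reach this height (z outside [2, 21]); the r=11.5 cylinder at (-4, 14) gives a regular 32-gon of circumradius 11.5 (constant along its height); Combining (union): the 2 present regions are separate (no shared area or edge), so areas and boundary lengths simply add and each stays a separate island — 2 connected regions; the cylinder at (5.5, -4) is absent (z outside [8.5, 18.5]); Taking the union: only that combined region is present, so the union is just that shape — 2 connected regions. Overall, the cross-section has 2 separate islands. The nearest boundary edge runs (-4.00, 25.50)→(-1.76, 25.28); distance from the point to it = 2.71 mm. (Shell/infill is judged within the island containing the point — the largest one.) The point is inside the cross-section and 2.71 mm from the nearest boundary — more than the 1 mm shell width (4 × 0.25), so it's in the infill interior.

infill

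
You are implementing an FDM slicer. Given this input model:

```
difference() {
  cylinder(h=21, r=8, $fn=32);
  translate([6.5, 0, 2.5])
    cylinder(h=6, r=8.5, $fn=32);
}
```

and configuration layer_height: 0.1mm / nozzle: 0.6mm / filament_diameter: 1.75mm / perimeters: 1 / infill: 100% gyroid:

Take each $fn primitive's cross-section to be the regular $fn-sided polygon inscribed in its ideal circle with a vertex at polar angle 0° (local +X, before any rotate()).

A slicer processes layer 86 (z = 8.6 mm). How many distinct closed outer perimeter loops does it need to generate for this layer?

1

At z = 8.6 mm: the r=8 cylinder gives a regular 32-gon of circumradius 8 (constant along its height); the cylinder at (6.5, 0) does not reach this height (z outside [2.5, 8.5]); After the difference (first − rest): none of the subtracted shapes is present at this height, so the r=8 cylinder is unchanged — 1 connected region. The result has 1 disconnected region.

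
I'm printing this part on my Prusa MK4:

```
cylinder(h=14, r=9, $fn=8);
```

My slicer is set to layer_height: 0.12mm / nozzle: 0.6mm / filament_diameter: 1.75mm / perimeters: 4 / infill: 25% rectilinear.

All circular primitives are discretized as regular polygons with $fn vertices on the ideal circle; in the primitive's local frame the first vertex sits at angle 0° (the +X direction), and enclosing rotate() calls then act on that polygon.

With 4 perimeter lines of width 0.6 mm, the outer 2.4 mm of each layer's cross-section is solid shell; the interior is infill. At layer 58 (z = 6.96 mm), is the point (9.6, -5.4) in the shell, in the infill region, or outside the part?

outside

At z = 6.96 mm: the cylinder: section is a regular 8-gon, circumradius r=9. Overall, the cross-section is a single solid region. The nearest boundary edge runs (6.36, -6.36)→(9.00, 0.00); distance from the point to it = 2.62 mm. The point is not inside any of the regions above, so it lies outside the cross-section (2.62 mm from the nearest boundary).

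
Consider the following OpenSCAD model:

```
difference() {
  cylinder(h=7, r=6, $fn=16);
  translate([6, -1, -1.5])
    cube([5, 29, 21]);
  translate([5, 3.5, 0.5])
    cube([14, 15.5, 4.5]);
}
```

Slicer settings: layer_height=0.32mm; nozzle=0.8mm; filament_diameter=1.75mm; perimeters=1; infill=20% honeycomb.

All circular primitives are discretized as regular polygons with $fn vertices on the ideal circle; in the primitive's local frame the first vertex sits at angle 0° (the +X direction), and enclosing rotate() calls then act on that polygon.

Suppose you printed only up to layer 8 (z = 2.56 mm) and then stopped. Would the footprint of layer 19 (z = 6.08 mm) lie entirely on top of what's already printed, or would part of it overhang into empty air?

Compare the two slices. At z = 2.56: the r=6 cylinder contributes a regular 16-gon of circumradius 6 (area = (16/2)·6.000²·sin(360°/16) = 110.21 mm²); the 5×29 cube at (6, -1) contributes its full rectangle (area 145.00 mm²); the cube at (5, 3.5) (footprint 14×15.5) is included at this height (area 217.00 mm²); Taking the first minus the rest: starting from the r=6 cylinder (110.21 mm²), the 5×29 cube at (6, -1) misses the remaining region (no effect); the 14×15.5 cube at (5, 3.5) misses the remaining region (no effect) — area = 110.21 mm². At z = 6.08: the r=6 cylinder contributes a regular 16-gon of circumradius 6 (area = (16/2)·6.000²·sin(360°/16) = 110.21 mm²); the cube at (6, -1) (footprint 5×29) is included at this height (area 145.00 mm²); the cube at (5, 3.5) does not reach this height (z outside [0.5, 5]); After the difference (first − rest): starting from the r=6 cylinder (110.21 mm²), the 5×29 cube at (6, -1) misses the remaining region (no effect) — area = 110.21 mm². Checking containment: the cross-section at z = 6.08 is a subset of the cross-section at z = 2.56.

entirely on top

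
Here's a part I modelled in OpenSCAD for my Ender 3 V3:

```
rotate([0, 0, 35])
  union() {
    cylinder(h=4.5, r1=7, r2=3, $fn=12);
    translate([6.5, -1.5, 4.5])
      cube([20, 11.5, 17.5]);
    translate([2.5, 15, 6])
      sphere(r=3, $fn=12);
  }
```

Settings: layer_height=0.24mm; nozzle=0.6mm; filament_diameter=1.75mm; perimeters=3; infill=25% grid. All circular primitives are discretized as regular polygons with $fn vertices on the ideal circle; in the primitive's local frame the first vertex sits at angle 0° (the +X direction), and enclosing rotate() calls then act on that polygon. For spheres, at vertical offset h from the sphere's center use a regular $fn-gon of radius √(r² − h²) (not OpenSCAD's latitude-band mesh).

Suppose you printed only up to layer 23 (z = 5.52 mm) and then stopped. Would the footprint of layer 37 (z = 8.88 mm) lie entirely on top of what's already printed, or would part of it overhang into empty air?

entirely on top

Compare the two slices. At z = 5.52: the cone does not reach this height (z outside [0, 4.5]); the cube at (6.5, -1.5) is present — its section is the full 20×11.5 rectangle (area 230.00 mm²); the r=3 sphere at (2.5, 15) slices to a regular 12-gon of circumradius 2.961 (√(r²−h²) with h=0.48 from center) (area = (12/2)·2.961²·sin(360°/12) = 26.31 mm²); Taking the union: the 2 present regions are separate (no shared area or edge), so areas and boundary lengths simply add and each stays a separate island — area = 256.31 mm²; (whole slice rotated 35° about Z — lengths, areas and connectivity unchanged). At z = 8.88: the cone is not intersected at this z (z outside [0, 4.5]); the 20×11.5 cube at (6.5, -1.5) contributes its full rectangle (area 230.00 mm²); the sphere at (2.5, 15): section is a regular 12-gon, circumradius = √(r²−h²) = √(3²−2.88²) = 0.840 (area = (12/2)·0.840²·sin(360°/12) = 2.12 mm²); Merging all regions: the 2 present regions are separate (no shared area or edge), so areas and boundary lengths simply add and each stays a separate island — area = 232.12 mm²; (whole slice rotated 35° about Z — lengths, areas and connectivity unchanged). Checking containment: the cross-section at z = 8.88 is a subset of the cross-section at z = 5.52.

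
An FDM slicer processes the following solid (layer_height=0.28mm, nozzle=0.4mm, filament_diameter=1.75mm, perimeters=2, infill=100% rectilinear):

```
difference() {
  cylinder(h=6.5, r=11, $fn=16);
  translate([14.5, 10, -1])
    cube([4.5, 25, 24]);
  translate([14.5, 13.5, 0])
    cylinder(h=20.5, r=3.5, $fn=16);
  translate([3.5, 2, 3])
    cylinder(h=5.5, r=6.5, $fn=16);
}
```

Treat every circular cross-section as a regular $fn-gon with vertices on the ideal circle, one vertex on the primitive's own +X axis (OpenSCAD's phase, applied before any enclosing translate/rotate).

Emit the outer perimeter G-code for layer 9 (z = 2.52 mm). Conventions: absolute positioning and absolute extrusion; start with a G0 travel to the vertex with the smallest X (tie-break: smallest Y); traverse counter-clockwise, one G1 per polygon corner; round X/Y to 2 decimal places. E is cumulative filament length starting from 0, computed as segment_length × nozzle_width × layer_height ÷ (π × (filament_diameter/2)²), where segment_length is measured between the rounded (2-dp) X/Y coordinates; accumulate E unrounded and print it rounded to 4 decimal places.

G0 X-11.00 Y0.00 Z2.52
G1 X-10.16 Y-4.21 E0.1999
G1 X-7.78 Y-7.78 E0.3997
G1 X-4.21 Y-10.16 E0.5995
G1 X0.00 Y-11.00 E0.7994
G1 X4.21 Y-10.16 E0.9993
G1 X7.78 Y-7.78 E1.1991
G1 X10.16 Y-4.21 E1.3989
G1 X11.00 Y0.00 E1.5988
G1 X10.16 Y4.21 E1.7987
G1 X7.78 Y7.78 E1.9984
G1 X4.21 Y10.16 E2.1982
G1 X0.00 Y11.00 E2.3981
G1 X-4.21 Y10.16 E2.5980
G1 X-7.78 Y7.78 E2.7978
G1 X-10.16 Y4.21 E2.9976
G1 X-11.00 Y0.00 E3.1975

At z = 2.52 mm: the r=11 cylinder contributes a regular 16-gon of circumradius 11; the 4.5×25 cube at (14.5, 10) contributes its full rectangle; the r=3.5 cylinder at (14.5, 13.5) gives a regular 16-gon of circumradius 3.5 (constant along its height); the cylinder at (3.5, 2) is absent (z outside [3, 8.5]); After the difference (first − rest): starting from the r=11 cylinder, the 4.5×25 cube at (14.5, 10) misses the remaining region (no effect); the r=3.5 cylinder at (14.5, 13.5) misses the remaining region (no effect) — 1 connected region. The outline is a single polygon with 16 vertices. Extrusion per mm of travel: 0.4 × 0.28 / (π × 0.875²) = 0.046564. Accumulating E over each segment gives final E = 3.1975.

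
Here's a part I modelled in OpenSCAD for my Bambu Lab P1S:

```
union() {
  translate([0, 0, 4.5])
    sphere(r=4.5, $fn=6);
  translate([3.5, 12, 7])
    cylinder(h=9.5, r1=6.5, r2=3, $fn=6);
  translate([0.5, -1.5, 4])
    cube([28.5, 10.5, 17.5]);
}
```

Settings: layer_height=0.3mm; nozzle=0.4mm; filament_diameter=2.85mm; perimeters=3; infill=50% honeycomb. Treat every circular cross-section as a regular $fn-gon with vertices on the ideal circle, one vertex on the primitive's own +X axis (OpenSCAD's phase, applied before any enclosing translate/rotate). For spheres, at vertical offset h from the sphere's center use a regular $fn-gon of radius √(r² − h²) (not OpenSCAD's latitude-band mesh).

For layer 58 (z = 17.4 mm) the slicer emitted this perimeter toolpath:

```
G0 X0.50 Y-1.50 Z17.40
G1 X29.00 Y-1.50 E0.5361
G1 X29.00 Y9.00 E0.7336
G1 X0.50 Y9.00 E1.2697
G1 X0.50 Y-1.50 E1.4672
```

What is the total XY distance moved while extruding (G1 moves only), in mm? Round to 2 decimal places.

Sum the Euclidean lengths of each G1 segment: total = 78.00 mm.

78.00 mm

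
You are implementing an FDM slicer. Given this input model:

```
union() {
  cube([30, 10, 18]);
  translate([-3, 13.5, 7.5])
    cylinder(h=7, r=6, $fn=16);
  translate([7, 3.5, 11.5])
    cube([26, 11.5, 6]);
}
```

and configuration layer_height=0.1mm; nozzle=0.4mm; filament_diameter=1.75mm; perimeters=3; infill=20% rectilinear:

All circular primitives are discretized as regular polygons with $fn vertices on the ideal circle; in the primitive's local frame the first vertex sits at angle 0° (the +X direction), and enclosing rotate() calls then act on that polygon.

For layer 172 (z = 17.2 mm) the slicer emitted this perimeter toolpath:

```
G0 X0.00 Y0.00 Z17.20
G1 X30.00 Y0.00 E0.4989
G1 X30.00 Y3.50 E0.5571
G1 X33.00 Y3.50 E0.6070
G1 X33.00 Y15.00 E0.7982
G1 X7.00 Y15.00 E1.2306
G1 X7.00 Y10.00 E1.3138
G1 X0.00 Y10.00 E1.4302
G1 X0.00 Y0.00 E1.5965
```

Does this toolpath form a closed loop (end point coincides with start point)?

yes

Start point (G0): (0.00, 0.00). End point (last G1): the path returns to the start — closed.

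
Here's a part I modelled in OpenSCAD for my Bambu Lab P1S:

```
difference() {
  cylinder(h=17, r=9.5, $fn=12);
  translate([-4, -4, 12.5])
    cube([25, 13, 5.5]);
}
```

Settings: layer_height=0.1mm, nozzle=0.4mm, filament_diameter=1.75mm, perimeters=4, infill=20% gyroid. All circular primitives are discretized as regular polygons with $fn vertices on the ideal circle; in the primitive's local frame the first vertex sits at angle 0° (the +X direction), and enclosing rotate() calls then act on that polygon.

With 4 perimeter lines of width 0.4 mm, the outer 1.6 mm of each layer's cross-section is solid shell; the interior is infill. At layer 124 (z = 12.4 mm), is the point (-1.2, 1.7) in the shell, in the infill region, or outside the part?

At z = 12.4 mm: the cylinder: section is a regular 12-gon, circumradius r=9.5; the cube at (-4, -4) is not intersected at this z (z outside [12.5, 18]); Taking the first minus the rest: none of the subtracted shapes is present at this height, so the r=9.5 cylinder is unchanged — 1 connected region. Overall, the cross-section is a single solid region. The nearest boundary edge runs (-4.75, 8.23)→(-8.23, 4.75); distance from the point to it = 7.13 mm. The point is inside the cross-section and 7.13 mm from the nearest boundary — more than the 1.6 mm shell width (4 × 0.4), so it's in the infill interior.

infill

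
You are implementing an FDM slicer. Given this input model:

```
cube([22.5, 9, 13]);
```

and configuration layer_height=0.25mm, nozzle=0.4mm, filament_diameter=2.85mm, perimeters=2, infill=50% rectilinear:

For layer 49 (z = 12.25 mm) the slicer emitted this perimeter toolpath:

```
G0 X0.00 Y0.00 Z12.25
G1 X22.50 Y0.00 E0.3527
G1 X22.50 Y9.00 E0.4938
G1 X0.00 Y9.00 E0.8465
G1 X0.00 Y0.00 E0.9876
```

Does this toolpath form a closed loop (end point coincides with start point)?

yes

Start point (G0): (0.00, 0.00). End point (last G1): the path returns to the start — closed.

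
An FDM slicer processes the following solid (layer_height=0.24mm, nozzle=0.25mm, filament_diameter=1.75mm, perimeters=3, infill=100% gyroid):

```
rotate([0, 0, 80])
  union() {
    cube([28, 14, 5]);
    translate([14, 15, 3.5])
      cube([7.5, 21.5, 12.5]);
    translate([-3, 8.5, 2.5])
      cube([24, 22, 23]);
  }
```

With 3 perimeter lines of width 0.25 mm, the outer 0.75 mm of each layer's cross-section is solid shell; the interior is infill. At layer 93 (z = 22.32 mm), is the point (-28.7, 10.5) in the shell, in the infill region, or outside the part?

At z = 22.32 mm: the cube does not reach this height (z outside [0, 5]); the cube at (14, 15) is absent (z outside [3.5, 16]); the 24×22 cube at (-3, 8.5) contributes its full rectangle; Merging all regions: only the 24×22 cube at (-3, 8.5) is present, so the union is just that shape — 1 connected region; (whole slice rotated 80° about Z — lengths, areas and connectivity unchanged). Overall, the cross-section is a single solid region. Undo the 80° rotation: the query point maps to (5.357, 30.087) in the un-rotated model frame. The nearest boundary edge runs (21.00, 30.50)→(-3.00, 30.50); distance from the point to it = 0.41 mm. The point is inside the cross-section, 0.41 mm from the nearest boundary — within the 0.75 mm shell band (3 × 0.25).

shell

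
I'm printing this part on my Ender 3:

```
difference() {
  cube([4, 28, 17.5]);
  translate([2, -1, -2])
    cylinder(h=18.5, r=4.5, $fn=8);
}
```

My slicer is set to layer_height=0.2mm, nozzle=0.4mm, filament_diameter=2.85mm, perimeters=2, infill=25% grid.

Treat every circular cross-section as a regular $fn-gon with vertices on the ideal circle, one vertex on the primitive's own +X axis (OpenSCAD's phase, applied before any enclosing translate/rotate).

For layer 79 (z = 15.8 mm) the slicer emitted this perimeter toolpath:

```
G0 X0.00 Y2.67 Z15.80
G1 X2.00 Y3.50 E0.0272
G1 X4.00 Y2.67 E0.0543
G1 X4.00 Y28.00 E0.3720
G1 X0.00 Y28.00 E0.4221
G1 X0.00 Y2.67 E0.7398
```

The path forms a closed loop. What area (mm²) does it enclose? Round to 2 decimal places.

99.66 mm²

Apply the shoelace formula to the sequence of (X, Y) vertices; enclosed area = 99.66 mm².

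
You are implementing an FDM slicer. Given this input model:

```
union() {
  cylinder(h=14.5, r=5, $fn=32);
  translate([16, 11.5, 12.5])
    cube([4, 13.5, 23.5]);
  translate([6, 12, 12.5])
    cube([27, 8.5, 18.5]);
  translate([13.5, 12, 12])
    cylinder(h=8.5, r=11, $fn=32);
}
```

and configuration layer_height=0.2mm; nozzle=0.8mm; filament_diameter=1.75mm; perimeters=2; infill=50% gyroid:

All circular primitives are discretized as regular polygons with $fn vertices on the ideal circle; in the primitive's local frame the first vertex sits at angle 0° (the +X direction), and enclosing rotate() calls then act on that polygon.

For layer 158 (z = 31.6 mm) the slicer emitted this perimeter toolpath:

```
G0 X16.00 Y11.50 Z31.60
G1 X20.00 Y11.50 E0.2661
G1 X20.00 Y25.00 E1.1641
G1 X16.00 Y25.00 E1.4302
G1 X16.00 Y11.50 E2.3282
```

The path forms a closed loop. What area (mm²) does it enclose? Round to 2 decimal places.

Apply the shoelace formula to the sequence of (X, Y) vertices; enclosed area = 54.00 mm².

54.00 mm²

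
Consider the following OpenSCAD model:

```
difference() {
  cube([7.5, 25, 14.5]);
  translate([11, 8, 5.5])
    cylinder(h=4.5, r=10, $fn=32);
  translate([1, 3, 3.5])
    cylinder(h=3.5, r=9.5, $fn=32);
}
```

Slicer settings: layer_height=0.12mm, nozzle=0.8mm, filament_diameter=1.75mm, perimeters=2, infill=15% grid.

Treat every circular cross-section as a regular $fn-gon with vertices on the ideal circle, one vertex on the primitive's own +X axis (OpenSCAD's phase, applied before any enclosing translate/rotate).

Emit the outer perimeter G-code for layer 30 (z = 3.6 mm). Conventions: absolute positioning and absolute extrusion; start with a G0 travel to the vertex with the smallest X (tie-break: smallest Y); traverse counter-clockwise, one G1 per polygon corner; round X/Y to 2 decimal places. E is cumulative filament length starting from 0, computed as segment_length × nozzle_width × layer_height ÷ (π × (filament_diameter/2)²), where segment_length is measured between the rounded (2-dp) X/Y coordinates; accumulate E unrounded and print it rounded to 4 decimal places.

G0 X0.00 Y12.40 Z3.60
G1 X1.00 Y12.50 E0.0401
G1 X2.85 Y12.32 E0.1143
G1 X4.64 Y11.78 E0.1889
G1 X6.28 Y10.90 E0.2632
G1 X7.50 Y9.90 E0.3262
G1 X7.50 Y25.00 E0.9288
G1 X0.00 Y25.00 E1.2282
G1 X0.00 Y12.40 E1.7311

At z = 3.6 mm: the 7.5×25 cube contributes its full rectangle; the cylinder at (11, 8) does not reach this height (z outside [5.5, 10]); the cylinder at (1, 3): section is a regular 32-gon, circumradius r=9.5; Taking the first minus the rest: starting from the 7.5×25 cube, the r=9.5 cylinder at (1, 3) partially overlaps it — only the 88.25 mm² overlap (of its 281.71 mm²) is removed, clipping the outline — 1 connected region. The outline is a single polygon with 8 vertices. Extrusion per mm of travel: 0.8 × 0.12 / (π × 0.875²) = 0.039912. Accumulating E over each segment gives final E = 1.7311.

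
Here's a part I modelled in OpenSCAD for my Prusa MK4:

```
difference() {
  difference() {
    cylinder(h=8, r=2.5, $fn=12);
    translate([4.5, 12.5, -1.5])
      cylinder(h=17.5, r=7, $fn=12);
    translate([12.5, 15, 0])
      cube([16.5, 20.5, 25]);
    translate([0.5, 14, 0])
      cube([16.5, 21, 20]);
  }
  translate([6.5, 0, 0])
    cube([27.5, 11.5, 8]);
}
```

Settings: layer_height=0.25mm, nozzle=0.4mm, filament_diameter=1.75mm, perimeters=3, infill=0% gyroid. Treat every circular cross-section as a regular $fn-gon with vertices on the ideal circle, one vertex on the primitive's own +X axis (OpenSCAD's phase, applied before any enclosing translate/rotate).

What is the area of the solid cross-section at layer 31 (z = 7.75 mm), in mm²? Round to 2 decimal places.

At z = 7.75 mm: the r=2.5 cylinder gives a regular 12-gon of circumradius 2.5 (constant along its height) (area = (12/2)·2.500²·sin(360°/12) = 18.75 mm²); the cylinder at (4.5, 12.5): section is a regular 12-gon, circumradius r=7 (area = (12/2)·7.000²·sin(360°/12) = 147.00 mm²); the 16.5×20.5 cube at (12.5, 15) contributes its full rectangle (area 338.25 mm²); the cube at (0.5, 14) is present — its section is the full 16.5×21 rectangle (area 346.50 mm²); Subtracting the remaining from the first: starting from the r=2.5 cylinder (18.75 mm²), the r=7 cylinder at (4.5, 12.5) misses the remaining region (no effect); the 16.5×20.5 cube at (12.5, 15) misses the remaining region (no effect); the 16.5×21 cube at (0.5, 14) misses the remaining region (no effect) — area = 18.75 mm²; the cube at (6.5, 0) is present — its section is the full 27.5×11.5 rectangle (area 316.25 mm²); Taking the first minus the rest: starting from the result so far (18.75 mm²), the 27.5×11.5 cube at (6.5, 0) misses the remaining region (no effect) — area = 18.75 mm². Overall, the cross-section is a single solid region. Net area = 18.75 mm².

18.75 mm²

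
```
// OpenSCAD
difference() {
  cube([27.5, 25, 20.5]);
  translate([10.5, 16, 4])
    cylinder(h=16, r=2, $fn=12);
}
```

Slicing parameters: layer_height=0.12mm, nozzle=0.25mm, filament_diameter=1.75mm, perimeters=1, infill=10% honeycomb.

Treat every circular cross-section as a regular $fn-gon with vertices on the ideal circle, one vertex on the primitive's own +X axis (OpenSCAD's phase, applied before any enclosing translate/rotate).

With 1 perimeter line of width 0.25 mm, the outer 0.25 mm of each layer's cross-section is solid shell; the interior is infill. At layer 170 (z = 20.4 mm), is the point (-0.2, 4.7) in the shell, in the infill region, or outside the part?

outside

At z = 20.4 mm: the cube (footprint 27.5×25) is included at this height; the cylinder at (10.5, 16) is absent (z outside [4, 20]); Subtracting the remaining from the first: none of the subtracted shapes is present at this height, so the 27.5×25 cube is unchanged — 1 connected region. Overall, the cross-section is a single solid region. The nearest boundary edge runs (0.00, 25.00)→(0.00, 0.00); distance from the point to it = 0.20 mm. The point is not inside any of the regions above, so it lies outside the cross-section (0.20 mm from the nearest boundary).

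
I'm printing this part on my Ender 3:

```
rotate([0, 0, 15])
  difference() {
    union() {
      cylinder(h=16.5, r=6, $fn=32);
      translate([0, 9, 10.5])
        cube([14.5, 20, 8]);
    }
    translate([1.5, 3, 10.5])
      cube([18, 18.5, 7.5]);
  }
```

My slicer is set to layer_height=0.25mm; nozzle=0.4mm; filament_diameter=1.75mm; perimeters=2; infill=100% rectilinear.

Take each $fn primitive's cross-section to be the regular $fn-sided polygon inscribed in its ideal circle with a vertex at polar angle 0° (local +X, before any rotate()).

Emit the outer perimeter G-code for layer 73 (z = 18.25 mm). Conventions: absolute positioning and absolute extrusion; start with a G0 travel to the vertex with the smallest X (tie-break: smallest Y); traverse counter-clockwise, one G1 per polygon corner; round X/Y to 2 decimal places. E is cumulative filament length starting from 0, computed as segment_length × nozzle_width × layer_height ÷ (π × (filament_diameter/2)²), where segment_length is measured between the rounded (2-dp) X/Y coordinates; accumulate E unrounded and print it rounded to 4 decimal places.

G0 X-7.51 Y28.01 Z18.25
G1 X-2.33 Y8.69 E0.8316
G1 X11.68 Y12.45 E1.4347
G1 X6.50 Y31.76 E2.2659
G1 X-7.51 Y28.01 E2.8689

At z = 18.25 mm: the cylinder is not intersected at this z (z outside [0, 16.5]); the cube at (0, 9) (footprint 14.5×20) is included at this height; Taking the union: only the 14.5×20 cube at (0, 9) is present, so the union is just that shape — 1 connected region; the cube at (1.5, 3) is absent (z outside [10.5, 18]); Subtracting the remaining from the first: none of the subtracted shapes is present at this height, so the result so far is unchanged — 1 connected region; (rotated 15° about Z; rotation is an isometry so areas/perimeters/island counts are preserved). The outline is a single polygon with 4 vertices. Extrusion per mm of travel: 0.4 × 0.25 / (π × 0.875²) = 0.041575. Accumulating E over each segment gives final E = 2.8689.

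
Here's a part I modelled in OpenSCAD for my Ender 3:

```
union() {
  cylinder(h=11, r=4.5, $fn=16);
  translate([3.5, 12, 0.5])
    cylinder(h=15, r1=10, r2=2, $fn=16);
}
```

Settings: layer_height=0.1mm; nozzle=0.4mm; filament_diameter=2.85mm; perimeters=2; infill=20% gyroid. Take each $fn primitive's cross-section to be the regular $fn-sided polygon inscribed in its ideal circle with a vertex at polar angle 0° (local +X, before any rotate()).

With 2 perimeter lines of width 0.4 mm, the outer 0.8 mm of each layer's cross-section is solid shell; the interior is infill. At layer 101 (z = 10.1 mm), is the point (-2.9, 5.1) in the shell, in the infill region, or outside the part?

At z = 10.1 mm: the r=4.5 cylinder contributes a regular 16-gon of circumradius 4.5; the cone at (3.5, 12) (r1=10→r2=2) has section circumradius 4.880 here — a regular 16-gon; Combining (union): the 2 present regions are separate (no shared area or edge), so areas and boundary lengths simply add and each stays a separate island — 2 connected regions. Overall, the cross-section has 2 separate islands. The nearest boundary edge runs (-3.18, 3.18)→(-1.72, 4.16); distance from the point to it = 1.44 mm. The point is not inside any of the regions above, so it lies outside the cross-section (1.44 mm from the nearest boundary).

outside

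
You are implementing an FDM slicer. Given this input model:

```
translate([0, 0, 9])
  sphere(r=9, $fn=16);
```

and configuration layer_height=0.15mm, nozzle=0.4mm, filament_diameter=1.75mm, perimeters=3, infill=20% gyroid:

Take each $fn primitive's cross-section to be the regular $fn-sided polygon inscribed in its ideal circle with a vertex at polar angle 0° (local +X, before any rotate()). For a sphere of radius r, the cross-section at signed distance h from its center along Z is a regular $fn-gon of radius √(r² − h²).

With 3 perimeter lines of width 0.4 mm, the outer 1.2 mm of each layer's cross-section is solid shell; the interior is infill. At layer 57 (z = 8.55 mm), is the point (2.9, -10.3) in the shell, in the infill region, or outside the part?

outside

At z = 8.55 mm: the sphere: section is a regular 16-gon, circumradius = √(r²−h²) = √(9²−0.45²) = 8.989. Overall, the cross-section is a single solid region. The nearest boundary edge runs (-0.00, -8.99)→(3.44, -8.30); distance from the point to it = 1.85 mm. The point is not inside any of the regions above, so it lies outside the cross-section (1.85 mm from the nearest boundary).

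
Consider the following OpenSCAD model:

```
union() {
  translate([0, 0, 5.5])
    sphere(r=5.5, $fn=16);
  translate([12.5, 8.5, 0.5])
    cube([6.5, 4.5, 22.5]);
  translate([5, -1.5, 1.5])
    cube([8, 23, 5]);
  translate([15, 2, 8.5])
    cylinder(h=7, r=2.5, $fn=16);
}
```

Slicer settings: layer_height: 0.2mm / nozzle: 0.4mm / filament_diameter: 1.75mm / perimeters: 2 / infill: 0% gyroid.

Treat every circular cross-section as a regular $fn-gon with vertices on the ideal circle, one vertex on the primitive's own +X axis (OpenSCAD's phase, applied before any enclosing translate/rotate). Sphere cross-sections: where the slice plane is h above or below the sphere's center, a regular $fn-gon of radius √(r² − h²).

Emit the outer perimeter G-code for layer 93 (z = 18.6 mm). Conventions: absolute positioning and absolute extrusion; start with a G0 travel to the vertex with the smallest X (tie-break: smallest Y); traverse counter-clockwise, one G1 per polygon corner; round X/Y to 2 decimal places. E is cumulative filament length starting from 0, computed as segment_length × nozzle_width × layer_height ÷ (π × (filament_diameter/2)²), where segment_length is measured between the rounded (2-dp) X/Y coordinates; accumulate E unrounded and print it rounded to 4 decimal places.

At z = 18.6 mm: the sphere does not reach this height (|z−center|=13.100 > r=5.5); the 6.5×4.5 cube at (12.5, 8.5) contributes its full rectangle; the cube at (5, -1.5) is absent (z outside [1.5, 6.5]); the cylinder at (15, 2) is absent (z outside [8.5, 15.5]); Merging all regions: only the 6.5×4.5 cube at (12.5, 8.5) is present, so the union is just that shape — 1 connected region. The outline is a single polygon with 4 vertices. Extrusion per mm of travel: 0.4 × 0.2 / (π × 0.875²) = 0.033260. Accumulating E over each segment gives final E = 0.7317.

G0 X12.50 Y8.50 Z18.60
G1 X19.00 Y8.50 E0.2162
G1 X19.00 Y13.00 E0.3659
G1 X12.50 Y13.00 E0.5821
G1 X12.50 Y8.50 E0.7317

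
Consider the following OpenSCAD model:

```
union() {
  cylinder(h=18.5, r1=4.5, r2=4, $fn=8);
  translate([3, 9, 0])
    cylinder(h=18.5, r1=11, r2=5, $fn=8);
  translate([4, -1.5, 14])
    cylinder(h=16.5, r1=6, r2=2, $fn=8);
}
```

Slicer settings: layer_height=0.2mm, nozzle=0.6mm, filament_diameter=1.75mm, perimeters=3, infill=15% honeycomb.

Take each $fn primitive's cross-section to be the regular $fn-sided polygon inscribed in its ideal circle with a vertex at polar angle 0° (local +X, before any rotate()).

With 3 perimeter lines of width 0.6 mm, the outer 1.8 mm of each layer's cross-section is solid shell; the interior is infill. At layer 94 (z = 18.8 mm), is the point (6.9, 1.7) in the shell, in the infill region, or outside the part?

shell

At z = 18.8 mm: the cone is absent (z outside [0, 18.5]); the cone at (3, 9) is absent (z outside [0, 18.5]); the cone at (4, -1.5) (r1=6→r2=2) has section circumradius 4.836 here — a regular 8-gon; Combining (union): only the cone at (4, -1.5) is present, so the union is just that shape — 1 connected region. Overall, the cross-section is a single solid region. The nearest boundary edge runs (7.42, 1.92)→(4.00, 3.34); distance from the point to it = 0.40 mm. The point is inside the cross-section, 0.40 mm from the nearest boundary — within the 1.8 mm shell band (3 × 0.6).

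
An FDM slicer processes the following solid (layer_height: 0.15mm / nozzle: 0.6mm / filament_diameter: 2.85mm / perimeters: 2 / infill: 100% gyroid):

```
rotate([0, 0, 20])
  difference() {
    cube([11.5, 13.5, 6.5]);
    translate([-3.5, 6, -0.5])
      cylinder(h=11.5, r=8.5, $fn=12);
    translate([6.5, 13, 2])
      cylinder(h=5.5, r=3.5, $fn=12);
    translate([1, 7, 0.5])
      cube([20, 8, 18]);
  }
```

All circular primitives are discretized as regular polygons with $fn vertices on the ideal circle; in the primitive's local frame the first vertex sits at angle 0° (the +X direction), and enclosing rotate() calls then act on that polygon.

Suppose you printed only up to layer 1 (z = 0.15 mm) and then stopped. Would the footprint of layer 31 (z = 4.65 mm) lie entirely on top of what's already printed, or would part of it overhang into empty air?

entirely on top

Compare the two slices. At z = 0.15: the 11.5×13.5 cube contributes its full rectangle (area 155.25 mm²); the r=8.5 cylinder at (-3.5, 6) gives a regular 12-gon of circumradius 8.5 (constant along its height) (area = (12/2)·8.500²·sin(360°/12) = 216.75 mm²); the cylinder at (6.5, 13) is absent (z outside [2, 7.5]); the cube at (1, 7) is absent (z outside [0.5, 18.5]); After the difference (first − rest): starting from the 11.5×13.5 cube (155.25 mm²), the r=8.5 cylinder at (-3.5, 6) partially overlaps it — only the 50.13 mm² overlap (of its 216.75 mm²) is removed, clipping the outline — area = 105.12 mm²; (rotated 20° about Z; rotation is an isometry so areas/perimeters/island counts are preserved). At z = 4.65: the 11.5×13.5 cube contributes its full rectangle (area 155.25 mm²); the r=8.5 cylinder at (-3.5, 6) contributes a regular 12-gon of circumradius 8.5 (area = (12/2)·8.500²·sin(360°/12) = 216.75 mm²); the cylinder at (6.5, 13): section is a regular 12-gon, circumradius r=3.5 (area = (12/2)·3.500²·sin(360°/12) = 36.75 mm²); the 20×8 cube at (1, 7) contributes its full rectangle (area 160.00 mm²); Subtracting the remaining from the first: starting from the 11.5×13.5 cube (155.25 mm²), the r=8.5 cylinder at (-3.5, 6) partially overlaps it — only the 50.13 mm² overlap (of its 216.75 mm²) is removed, clipping the outline; the r=3.5 cylinder at (6.5, 13) partially overlaps it — only the 21.81 mm² overlap (of its 36.75 mm²) is removed, clipping the outline; the 20×8 cube at (1, 7) partially overlaps it — only the 31.63 mm² overlap (of its 160.00 mm²) is removed, clipping the outline — area = 51.68 mm²; (whole slice rotated 20° about Z — lengths, areas and connectivity unchanged). Checking containment: the cross-section at z = 4.65 is a subset of the cross-section at z = 0.15.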